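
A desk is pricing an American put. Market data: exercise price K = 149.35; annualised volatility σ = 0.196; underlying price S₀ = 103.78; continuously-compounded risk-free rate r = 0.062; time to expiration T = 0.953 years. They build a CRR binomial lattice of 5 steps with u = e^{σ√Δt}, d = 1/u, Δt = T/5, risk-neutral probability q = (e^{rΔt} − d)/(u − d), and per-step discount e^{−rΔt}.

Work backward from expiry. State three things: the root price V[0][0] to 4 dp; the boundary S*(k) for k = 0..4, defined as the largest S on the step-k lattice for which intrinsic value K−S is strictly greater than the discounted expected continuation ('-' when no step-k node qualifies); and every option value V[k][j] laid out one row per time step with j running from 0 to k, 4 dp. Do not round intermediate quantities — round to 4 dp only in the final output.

params: Δt=0.19060 u=1.08934 d=0.91799 q=0.54800 e^(-rΔt)=0.98825
t_5 payoffs: 81.6946 69.0664 54.0810 36.2986 15.1970 0.0000
t_4: node(4,0) S=73.6995 payoff=75.6505 vs cont=73.8960 → 75.6505 [stop]  node(4,1) S=87.4559 payoff=61.8941 vs cont=60.1396 → 61.8941 [stop]  node(4,2) S=103.7800 payoff=45.5700 vs cont=43.8155 → 45.5700 [stop]  node(4,3) S=123.1511 payoff=26.1989 vs cont=24.4444 → 26.1989 [stop]  node(4,4) S=146.1378 payoff=3.2122 vs cont=6.7884 → 6.7884 [wait]  ⇒ S*(4)=123.1511
t_3: node(3,0) S=80.2836 payoff=69.0664 vs cont=67.3119 → 69.0664 [stop]  node(3,1) S=95.2690 payoff=54.0810 vs cont=52.3265 → 54.0810 [stop]  node(3,2) S=113.0514 payoff=36.2986 vs cont=34.5441 → 36.2986 [stop]  node(3,3) S=134.1530 payoff=15.1970 vs cont=15.3792 → 15.3792 [wait]  ⇒ S*(3)=113.0514
t_2: node(2,0) S=87.4559 payoff=61.8941 vs cont=60.1396 → 61.8941 [stop]  node(2,1) S=103.7800 payoff=45.5700 vs cont=43.8155 → 45.5700 [stop]  node(2,2) S=123.1511 payoff=26.1989 vs cont=24.5431 → 26.1989 [stop]  ⇒ S*(2)=123.1511
t_1: node(1,0) S=95.2690 payoff=54.0810 vs cont=52.3265 → 54.0810 [stop]  node(1,1) S=113.0514 payoff=36.2986 vs cont=34.5441 → 36.2986 [stop]  ⇒ S*(1)=113.0514
t_0: node(0,0) S=103.7800 payoff=45.5700 vs cont=43.8155 → 45.5700 [stop]  ⇒ S*(0)=103.7800

price = 45.5700
boundary = 103.7800 113.0514 123.1511 113.0514 123.1511
tree:
45.5700
54.0810 36.2986
61.8941 45.5700 26.1989
69.0664 54.0810 36.2986 15.3792
75.6505 61.8941 45.5700 26.1989 6.7884
81.6946 69.0664 54.0810 36.2986 15.1970 0.0000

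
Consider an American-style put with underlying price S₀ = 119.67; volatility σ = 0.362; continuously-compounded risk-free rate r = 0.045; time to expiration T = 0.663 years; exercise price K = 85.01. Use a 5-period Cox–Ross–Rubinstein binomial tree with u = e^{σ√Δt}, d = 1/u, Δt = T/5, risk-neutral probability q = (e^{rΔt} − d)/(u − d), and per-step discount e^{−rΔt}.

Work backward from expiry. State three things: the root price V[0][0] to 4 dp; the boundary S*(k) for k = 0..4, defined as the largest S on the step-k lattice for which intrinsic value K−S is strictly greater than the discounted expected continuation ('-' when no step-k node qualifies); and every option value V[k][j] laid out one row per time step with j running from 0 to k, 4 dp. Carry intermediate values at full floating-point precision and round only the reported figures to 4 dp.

price = 1.5226
boundary = - - - - 70.6303
tree:
1.5226
2.7205 0.2931
4.8089 0.5778 0.0000
8.3872 1.1392 0.0000 0.0000
14.3797 2.2459 0.0000 0.0000 0.0000
23.1026 4.4277 0.0000 0.0000 0.0000 0.0000

Δt=0.13260, u=1.14090, d=0.87650, q=0.48973, disc=e^(-rΔt)=0.99405
k=5 terminal: V=max(K-S,0) → 23.1026 4.4277 0.0000 0.0000 0.0000 0.0000
k=4: j=0 S=70.6303 intr=14.3797 cont=13.8740 V=14.3797[EX]; j=1 S=91.9365 intr=0.0000 cont=2.2459 V=2.2459[hold]; j=2 S=119.6700 intr=0.0000 cont=0.0000 V=0.0000[hold]; j=3 S=155.7695 intr=0.0000 cont=0.0000 V=0.0000[hold]; j=4 S=202.7587 intr=0.0000 cont=0.0000 V=0.0000[hold]  S*(4)=70.6303
k=3: j=0 S=80.5823 intr=4.4277 cont=8.3872 V=8.3872[hold]; j=1 S=104.8906 intr=0.0000 cont=1.1392 V=1.1392[hold]; j=2 S=136.5318 intr=0.0000 cont=0.0000 V=0.0000[hold]; j=3 S=177.7178 intr=0.0000 cont=0.0000 V=0.0000[hold]  S*(3)=-
k=2: j=0 S=91.9365 intr=0.0000 cont=4.8089 V=4.8089[hold]; j=1 S=119.6700 intr=0.0000 cont=0.5778 V=0.5778[hold]; j=2 S=155.7695 intr=0.0000 cont=0.0000 V=0.0000[hold]  S*(2)=-
k=1: j=0 S=104.8906 intr=0.0000 cont=2.7205 V=2.7205[hold]; j=1 S=136.5318 intr=0.0000 cont=0.2931 V=0.2931[hold]  S*(1)=-
k=0: j=0 S=119.6700 intr=0.0000 cont=1.5226 V=1.5226[hold]  S*(0)=-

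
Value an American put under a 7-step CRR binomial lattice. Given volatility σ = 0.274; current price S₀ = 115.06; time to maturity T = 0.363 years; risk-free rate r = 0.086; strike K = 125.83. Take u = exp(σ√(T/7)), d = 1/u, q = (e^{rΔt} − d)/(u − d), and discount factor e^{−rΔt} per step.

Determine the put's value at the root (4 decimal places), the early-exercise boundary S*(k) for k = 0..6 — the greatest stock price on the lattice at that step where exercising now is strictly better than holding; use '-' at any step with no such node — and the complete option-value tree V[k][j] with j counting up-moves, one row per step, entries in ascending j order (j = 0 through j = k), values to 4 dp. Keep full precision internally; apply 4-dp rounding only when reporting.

params: Δt=0.05186 u=1.06438 d=0.93951 q=0.52020 e^(-rΔt)=0.99555
t_7 payoffs: 51.4874 41.6064 30.4121 17.7299 3.3620 0.0000 0.0000 0.0000
t_6: node(6,0) S=79.1290 payoff=46.7010 vs cont=46.1411 → 46.7010 [stop]  node(6,1) S=89.6462 payoff=36.1838 vs cont=35.6239 → 36.1838 [stop]  node(6,2) S=101.5613 payoff=24.2687 vs cont=23.7088 → 24.2687 [stop]  node(6,3) S=115.0600 payoff=10.7700 vs cont=10.2101 → 10.7700 [stop]  node(6,4) S=130.3529 payoff=0.0000 vs cont=1.6059 → 1.6059 [wait]  node(6,5) S=147.6784 payoff=0.0000 vs cont=0.0000 → 0.0000 [wait]  node(6,6) S=167.3066 payoff=0.0000 vs cont=0.0000 → 0.0000 [wait]  ⇒ S*(6)=115.0600
t_5: node(5,0) S=84.2236 payoff=41.6064 vs cont=41.0465 → 41.6064 [stop]  node(5,1) S=95.4179 payoff=30.4121 vs cont=29.8521 → 30.4121 [stop]  node(5,2) S=108.1001 payoff=17.7299 vs cont=17.1699 → 17.7299 [stop]  node(5,3) S=122.4680 payoff=3.3620 vs cont=5.9761 → 5.9761 [wait]  node(5,4) S=138.7454 payoff=0.0000 vs cont=0.7671 → 0.7671 [wait]  node(5,5) S=157.1864 payoff=0.0000 vs cont=0.0000 → 0.0000 [wait]  ⇒ S*(5)=108.1001
t_4: node(4,0) S=89.6462 payoff=36.1838 vs cont=35.6239 → 36.1838 [stop]  node(4,1) S=101.5613 payoff=24.2687 vs cont=23.7088 → 24.2687 [stop]  node(4,2) S=115.0600 payoff=10.7700 vs cont=11.5639 → 11.5639 [wait]  node(4,3) S=130.3529 payoff=0.0000 vs cont=3.2519 → 3.2519 [wait]  node(4,4) S=147.6784 payoff=0.0000 vs cont=0.3664 → 0.3664 [wait]  ⇒ S*(4)=101.5613
t_3: node(3,0) S=95.4179 payoff=30.4121 vs cont=29.8521 → 30.4121 [stop]  node(3,1) S=108.1001 payoff=17.7299 vs cont=17.5811 → 17.7299 [stop]  node(3,2) S=122.4680 payoff=3.3620 vs cont=7.2078 → 7.2078 [wait]  node(3,3) S=138.7454 payoff=0.0000 vs cont=1.7431 → 1.7431 [wait]  ⇒ S*(3)=108.1001
t_2: node(2,0) S=101.5613 payoff=24.2687 vs cont=23.7088 → 24.2687 [stop]  node(2,1) S=115.0600 payoff=10.7700 vs cont=12.2017 → 12.2017 [wait]  node(2,2) S=130.3529 payoff=0.0000 vs cont=4.3456 → 4.3456 [wait]  ⇒ S*(2)=101.5613
t_1: node(1,0) S=108.1001 payoff=17.7299 vs cont=17.9114 → 17.9114 [wait]  node(1,1) S=122.4680 payoff=3.3620 vs cont=8.0789 → 8.0789 [wait]  ⇒ S*(1)=-
t_0: node(0,0) S=115.0600 payoff=10.7700 vs cont=12.7396 → 12.7396 [wait]  ⇒ S*(0)=-

price = 12.7396
boundary = - - 101.5613 108.1001 101.5613 108.1001 115.0600
tree:
12.7396
17.9114 8.0789
24.2687 12.2017 4.3456
30.4121 17.7299 7.2078 1.7431
36.1838 24.2687 11.5639 3.2519 0.3664
41.6064 30.4121 17.7299 5.9761 0.7671 0.0000
46.7010 36.1838 24.2687 10.7700 1.6059 0.0000 0.0000
51.4874 41.6064 30.4121 17.7299 3.3620 0.0000 0.0000 0.0000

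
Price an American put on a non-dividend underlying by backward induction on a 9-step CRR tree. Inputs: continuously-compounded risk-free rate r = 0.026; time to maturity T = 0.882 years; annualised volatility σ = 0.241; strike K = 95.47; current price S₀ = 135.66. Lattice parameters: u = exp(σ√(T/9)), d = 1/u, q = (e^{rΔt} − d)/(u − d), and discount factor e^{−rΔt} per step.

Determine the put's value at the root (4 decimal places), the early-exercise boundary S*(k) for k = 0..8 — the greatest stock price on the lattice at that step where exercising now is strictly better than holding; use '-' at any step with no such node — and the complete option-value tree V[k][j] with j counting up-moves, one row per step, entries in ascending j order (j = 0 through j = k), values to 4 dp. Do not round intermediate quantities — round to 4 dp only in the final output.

price = 0.5073
boundary = - - - - - - - 80.0008 86.2700
tree:
0.5073
0.8748 0.1395
1.4899 0.2595 0.0192
2.4993 0.4801 0.0384 0.0000
4.1158 0.8828 0.0768 0.0000 0.0000
6.6220 1.6110 0.1533 0.0000 0.0000 0.0000
10.3348 2.9139 0.3062 0.0000 0.0000 0.0000 0.0000
15.4692 5.2130 0.6115 0.0000 0.0000 0.0000 0.0000 0.0000
21.2828 9.2000 1.2214 0.0000 0.0000 0.0000 0.0000 0.0000 0.0000
26.6739 15.4692 2.4395 0.0000 0.0000 0.0000 0.0000 0.0000 0.0000 0.0000

Δt=0.09800, u=1.07836, d=0.92733, q=0.49804, disc=e^(-rΔt)=0.99746
k=9 terminal: V=max(K-S,0) → 26.6739 15.4692 2.4395 0.0000 0.0000 0.0000 0.0000 0.0000 0.0000 0.0000
k=8: j=0 S=74.1872 intr=21.2828 cont=21.0398 V=21.2828[EX]; j=1 S=86.2700 intr=9.2000 cont=8.9570 V=9.2000[EX]; j=2 S=100.3207 intr=0.0000 cont=1.2214 V=1.2214[hold]; j=3 S=116.6598 intr=0.0000 cont=0.0000 V=0.0000[hold]; j=4 S=135.6600 intr=0.0000 cont=0.0000 V=0.0000[hold]; j=5 S=157.7548 intr=0.0000 cont=0.0000 V=0.0000[hold]; j=6 S=183.4480 intr=0.0000 cont=0.0000 V=0.0000[hold]; j=7 S=213.3260 intr=0.0000 cont=0.0000 V=0.0000[hold]; j=8 S=248.0701 intr=0.0000 cont=0.0000 V=0.0000[hold]  S*(8)=86.2700
k=7: j=0 S=80.0008 intr=15.4692 cont=15.2262 V=15.4692[EX]; j=1 S=93.0305 intr=2.4395 cont=5.2130 V=5.2130[hold]; j=2 S=108.1822 intr=0.0000 cont=0.6115 V=0.6115[hold]; j=3 S=125.8017 intr=0.0000 cont=0.0000 V=0.0000[hold]; j=4 S=146.2908 intr=0.0000 cont=0.0000 V=0.0000[hold]; j=5 S=170.1170 intr=0.0000 cont=0.0000 V=0.0000[hold]; j=6 S=197.8237 intr=0.0000 cont=0.0000 V=0.0000[hold]; j=7 S=230.0430 intr=0.0000 cont=0.0000 V=0.0000[hold]  S*(7)=80.0008
k=6: j=0 S=86.2700 intr=9.2000 cont=10.3348 V=10.3348[hold]; j=1 S=100.3207 intr=0.0000 cont=2.9139 V=2.9139[hold]; j=2 S=116.6598 intr=0.0000 cont=0.3062 V=0.3062[hold]; j=3 S=135.6600 intr=0.0000 cont=0.0000 V=0.0000[hold]; j=4 S=157.7548 intr=0.0000 cont=0.0000 V=0.0000[hold]; j=5 S=183.4480 intr=0.0000 cont=0.0000 V=0.0000[hold]; j=6 S=213.3260 intr=0.0000 cont=0.0000 V=0.0000[hold]  S*(6)=-
k=5: j=0 S=93.0305 intr=2.4395 cont=6.6220 V=6.6220[hold]; j=1 S=108.1822 intr=0.0000 cont=1.6110 V=1.6110[hold]; j=2 S=125.8017 intr=0.0000 cont=0.1533 V=0.1533[hold]; j=3 S=146.2908 intr=0.0000 cont=0.0000 V=0.0000[hold]; j=4 S=170.1170 intr=0.0000 cont=0.0000 V=0.0000[hold]; j=5 S=197.8237 intr=0.0000 cont=0.0000 V=0.0000[hold]  S*(5)=-
k=4: j=0 S=100.3207 intr=0.0000 cont=4.1158 V=4.1158[hold]; j=1 S=116.6598 intr=0.0000 cont=0.8828 V=0.8828[hold]; j=2 S=135.6600 intr=0.0000 cont=0.0768 V=0.0768[hold]; j=3 S=157.7548 intr=0.0000 cont=0.0000 V=0.0000[hold]; j=4 S=183.4480 intr=0.0000 cont=0.0000 V=0.0000[hold]  S*(4)=-
k=3: j=0 S=108.1822 intr=0.0000 cont=2.4993 V=2.4993[hold]; j=1 S=125.8017 intr=0.0000 cont=0.4801 V=0.4801[hold]; j=2 S=146.2908 intr=0.0000 cont=0.0384 V=0.0384[hold]; j=3 S=170.1170 intr=0.0000 cont=0.0000 V=0.0000[hold]  S*(3)=-
k=2: j=0 S=116.6598 intr=0.0000 cont=1.4899 V=1.4899[hold]; j=1 S=135.6600 intr=0.0000 cont=0.2595 V=0.2595[hold]; j=2 S=157.7548 intr=0.0000 cont=0.0192 V=0.0192[hold]  S*(2)=-
k=1: j=0 S=125.8017 intr=0.0000 cont=0.8748 V=0.8748[hold]; j=1 S=146.2908 intr=0.0000 cont=0.1395 V=0.1395[hold]  S*(1)=-
k=0: j=0 S=135.6600 intr=0.0000 cont=0.5073 V=0.5073[hold]  S*(0)=-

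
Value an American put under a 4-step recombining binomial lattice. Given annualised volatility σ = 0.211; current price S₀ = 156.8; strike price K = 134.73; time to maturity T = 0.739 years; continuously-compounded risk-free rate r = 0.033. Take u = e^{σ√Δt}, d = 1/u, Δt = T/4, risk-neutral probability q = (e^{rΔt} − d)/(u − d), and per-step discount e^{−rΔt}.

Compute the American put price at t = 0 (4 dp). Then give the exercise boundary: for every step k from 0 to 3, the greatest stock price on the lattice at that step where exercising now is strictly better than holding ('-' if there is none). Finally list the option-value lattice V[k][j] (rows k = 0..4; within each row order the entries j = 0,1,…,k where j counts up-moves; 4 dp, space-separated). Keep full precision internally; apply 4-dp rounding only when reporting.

Δt=0.18475  u=1.09493  d=0.91330  q=0.51101  discount=0.99392
step 4 (expiry): payoffs max(K−S,0) = 25.6373 3.9411 0.0000 0.0000 0.0000
step 3: (k=3,j=0): S=119.4492, (K−S)⁺=15.2808, hold=14.4618 ⇒ V=15.2808 exercise | (k=3,j=1): S=143.2051, (K−S)⁺=0.0000, hold=1.9154 ⇒ V=1.9154 continue | (k=3,j=2): S=171.6855, (K−S)⁺=0.0000, hold=0.0000 ⇒ V=0.0000 continue | (k=3,j=3): S=205.8300, (K−S)⁺=0.0000, hold=0.0000 ⇒ V=0.0000 continue  boundary S*=119.4492
step 2: (k=2,j=0): S=130.7889, (K−S)⁺=3.9411, hold=8.3996 ⇒ V=8.3996 continue | (k=2,j=1): S=156.8000, (K−S)⁺=0.0000, hold=0.9309 ⇒ V=0.9309 continue | (k=2,j=2): S=187.9841, (K−S)⁺=0.0000, hold=0.0000 ⇒ V=0.0000 continue  boundary S*=-
step 1: (k=1,j=0): S=143.2051, (K−S)⁺=0.0000, hold=4.5552 ⇒ V=4.5552 continue | (k=1,j=1): S=171.6855, (K−S)⁺=0.0000, hold=0.4524 ⇒ V=0.4524 continue  boundary S*=-
step 0: (k=0,j=0): S=156.8000, (K−S)⁺=0.0000, hold=2.4437 ⇒ V=2.4437 continue  boundary S*=-

price = 2.4437
boundary = - - - 119.4492
tree:
2.4437
4.5552 0.4524
8.3996 0.9309 0.0000
15.2808 1.9154 0.0000 0.0000
25.6373 3.9411 0.0000 0.0000 0.0000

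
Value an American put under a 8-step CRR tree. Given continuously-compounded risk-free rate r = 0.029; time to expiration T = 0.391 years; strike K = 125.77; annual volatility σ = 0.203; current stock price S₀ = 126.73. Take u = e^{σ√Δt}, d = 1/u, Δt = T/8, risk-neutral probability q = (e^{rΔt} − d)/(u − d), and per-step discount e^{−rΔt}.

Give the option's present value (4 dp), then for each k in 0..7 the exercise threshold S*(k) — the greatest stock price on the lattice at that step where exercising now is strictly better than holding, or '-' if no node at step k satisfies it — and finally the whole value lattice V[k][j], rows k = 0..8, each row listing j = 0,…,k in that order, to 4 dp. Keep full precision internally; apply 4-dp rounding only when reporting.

price = 5.2618
boundary = - - - - 105.9052 110.7663 115.8506 110.7663
tree:
5.2618
7.7409 2.8426
11.0259 4.5373 1.1866
15.1239 7.0334 2.0992 0.2940
19.8648 10.5116 3.6381 0.5942 0.0000
24.5126 15.0037 6.1306 1.2010 0.0000 0.0000
28.9564 19.8648 9.9194 2.4277 0.0000 0.0000 0.0000
33.2052 24.5126 15.0037 4.9073 0.0000 0.0000 0.0000 0.0000
37.2676 28.9564 19.8648 9.9194 0.0000 0.0000 0.0000 0.0000 0.0000

Δt=0.04888  u=1.04590  d=0.95611  q=0.50458  discount=0.99858
step 8 (expiry): payoffs max(K−S,0) = 37.2676 28.9564 19.8648 9.9194 0.0000 0.0000 0.0000 0.0000 0.0000
step 7: (k=7,j=0): S=92.5648, (K−S)⁺=33.2052, hold=33.0271 ⇒ V=33.2052 exercise | (k=7,j=1): S=101.2574, (K−S)⁺=24.5126, hold=24.3345 ⇒ V=24.5126 exercise | (k=7,j=2): S=110.7663, (K−S)⁺=15.0037, hold=14.8255 ⇒ V=15.0037 exercise | (k=7,j=3): S=121.1683, (K−S)⁺=4.6017, hold=4.9073 ⇒ V=4.9073 continue | (k=7,j=4): S=132.5470, (K−S)⁺=0.0000, hold=0.0000 ⇒ V=0.0000 continue | (k=7,j=5): S=144.9943, (K−S)⁺=0.0000, hold=0.0000 ⇒ V=0.0000 continue | (k=7,j=6): S=158.6106, (K−S)⁺=0.0000, hold=0.0000 ⇒ V=0.0000 continue | (k=7,j=7): S=173.5055, (K−S)⁺=0.0000, hold=0.0000 ⇒ V=0.0000 continue  boundary S*=110.7663
step 6: (k=6,j=0): S=96.8136, (K−S)⁺=28.9564, hold=28.7783 ⇒ V=28.9564 exercise | (k=6,j=1): S=105.9052, (K−S)⁺=19.8648, hold=19.6867 ⇒ V=19.8648 exercise | (k=6,j=2): S=115.8506, (K−S)⁺=9.9194, hold=9.8952 ⇒ V=9.9194 exercise | (k=6,j=3): S=126.7300, (K−S)⁺=0.0000, hold=2.4277 ⇒ V=2.4277 continue | (k=6,j=4): S=138.6310, (K−S)⁺=0.0000, hold=0.0000 ⇒ V=0.0000 continue | (k=6,j=5): S=151.6497, (K−S)⁺=0.0000, hold=0.0000 ⇒ V=0.0000 continue | (k=6,j=6): S=165.8909, (K−S)⁺=0.0000, hold=0.0000 ⇒ V=0.0000 continue  boundary S*=115.8506
step 5: (k=5,j=0): S=101.2574, (K−S)⁺=24.5126, hold=24.3345 ⇒ V=24.5126 exercise | (k=5,j=1): S=110.7663, (K−S)⁺=15.0037, hold=14.8255 ⇒ V=15.0037 exercise | (k=5,j=2): S=121.1683, (K−S)⁺=4.6017, hold=6.1306 ⇒ V=6.1306 continue | (k=5,j=3): S=132.5470, (K−S)⁺=0.0000, hold=1.2010 ⇒ V=1.2010 continue | (k=5,j=4): S=144.9943, (K−S)⁺=0.0000, hold=0.0000 ⇒ V=0.0000 continue | (k=5,j=5): S=158.6106, (K−S)⁺=0.0000, hold=0.0000 ⇒ V=0.0000 continue  boundary S*=110.7663
step 4: (k=4,j=0): S=105.9052, (K−S)⁺=19.8648, hold=19.6867 ⇒ V=19.8648 exercise | (k=4,j=1): S=115.8506, (K−S)⁺=9.9194, hold=10.5116 ⇒ V=10.5116 continue | (k=4,j=2): S=126.7300, (K−S)⁺=0.0000, hold=3.6381 ⇒ V=3.6381 continue | (k=4,j=3): S=138.6310, (K−S)⁺=0.0000, hold=0.5942 ⇒ V=0.5942 continue | (k=4,j=4): S=151.6497, (K−S)⁺=0.0000, hold=0.0000 ⇒ V=0.0000 continue  boundary S*=105.9052
step 3: (k=3,j=0): S=110.7663, (K−S)⁺=15.0037, hold=15.1239 ⇒ V=15.1239 continue | (k=3,j=1): S=121.1683, (K−S)⁺=4.6017, hold=7.0334 ⇒ V=7.0334 continue | (k=3,j=2): S=132.5470, (K−S)⁺=0.0000, hold=2.0992 ⇒ V=2.0992 continue | (k=3,j=3): S=144.9943, (K−S)⁺=0.0000, hold=0.2940 ⇒ V=0.2940 continue  boundary S*=-
step 2: (k=2,j=0): S=115.8506, (K−S)⁺=9.9194, hold=11.0259 ⇒ V=11.0259 continue | (k=2,j=1): S=126.7300, (K−S)⁺=0.0000, hold=4.5373 ⇒ V=4.5373 continue | (k=2,j=2): S=138.6310, (K−S)⁺=0.0000, hold=1.1866 ⇒ V=1.1866 continue  boundary S*=-
step 1: (k=1,j=0): S=121.1683, (K−S)⁺=4.6017, hold=7.7409 ⇒ V=7.7409 continue | (k=1,j=1): S=132.5470, (K−S)⁺=0.0000, hold=2.8426 ⇒ V=2.8426 continue  boundary S*=-
step 0: (k=0,j=0): S=126.7300, (K−S)⁺=0.0000, hold=5.2618 ⇒ V=5.2618 continue  boundary S*=-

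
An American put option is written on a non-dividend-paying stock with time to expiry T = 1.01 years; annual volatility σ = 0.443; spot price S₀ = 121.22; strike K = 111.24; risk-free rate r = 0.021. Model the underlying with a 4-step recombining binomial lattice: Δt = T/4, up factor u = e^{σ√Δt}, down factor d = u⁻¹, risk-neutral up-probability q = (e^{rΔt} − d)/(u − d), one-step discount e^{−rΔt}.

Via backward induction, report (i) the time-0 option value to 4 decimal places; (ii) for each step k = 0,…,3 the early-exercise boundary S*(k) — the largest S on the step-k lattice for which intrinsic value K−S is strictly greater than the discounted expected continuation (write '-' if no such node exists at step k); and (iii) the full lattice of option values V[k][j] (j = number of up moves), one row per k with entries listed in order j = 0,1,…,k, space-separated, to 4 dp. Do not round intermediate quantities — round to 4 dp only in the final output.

Δt=0.25250  u=1.24933  d=0.80043  q=0.45642  discount=0.99471
step 4 (expiry): payoffs max(K−S,0) = 61.4812 33.5756 0.0000 0.0000 0.0000
step 3: (k=3,j=0): S=62.1650, (K−S)⁺=49.0750, hold=48.4867 ⇒ V=49.0750 exercise | (k=3,j=1): S=97.0283, (K−S)⁺=14.2117, hold=18.1544 ⇒ V=18.1544 continue | (k=3,j=2): S=151.4434, (K−S)⁺=0.0000, hold=0.0000 ⇒ V=0.0000 continue | (k=3,j=3): S=236.3754, (K−S)⁺=0.0000, hold=0.0000 ⇒ V=0.0000 continue  boundary S*=62.1650
step 2: (k=2,j=0): S=77.6644, (K−S)⁺=33.5756, hold=34.7773 ⇒ V=34.7773 continue | (k=2,j=1): S=121.2200, (K−S)⁺=0.0000, hold=9.8162 ⇒ V=9.8162 continue | (k=2,j=2): S=189.2023, (K−S)⁺=0.0000, hold=0.0000 ⇒ V=0.0000 continue  boundary S*=-
step 1: (k=1,j=0): S=97.0283, (K−S)⁺=14.2117, hold=23.2608 ⇒ V=23.2608 continue | (k=1,j=1): S=151.4434, (K−S)⁺=0.0000, hold=5.3076 ⇒ V=5.3076 continue  boundary S*=-
step 0: (k=0,j=0): S=121.2200, (K−S)⁺=0.0000, hold=14.9869 ⇒ V=14.9869 continue  boundary S*=-

price = 14.9869
boundary = - - - 62.1650
tree:
14.9869
23.2608 5.3076
34.7773 9.8162 0.0000
49.0750 18.1544 0.0000 0.0000
61.4812 33.5756 0.0000 0.0000 0.0000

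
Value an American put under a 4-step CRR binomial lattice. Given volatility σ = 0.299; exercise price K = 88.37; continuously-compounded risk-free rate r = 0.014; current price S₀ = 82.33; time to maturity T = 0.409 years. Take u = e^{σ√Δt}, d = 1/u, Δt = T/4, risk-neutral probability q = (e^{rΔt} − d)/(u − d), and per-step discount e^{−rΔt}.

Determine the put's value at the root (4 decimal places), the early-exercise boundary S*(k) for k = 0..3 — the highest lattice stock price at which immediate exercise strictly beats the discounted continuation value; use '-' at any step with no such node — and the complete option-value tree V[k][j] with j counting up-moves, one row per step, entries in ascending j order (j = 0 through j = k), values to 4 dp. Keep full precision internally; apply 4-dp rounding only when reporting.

Δt=0.10225, u=1.10033, d=0.90882, q=0.48360, disc=e^(-rΔt)=0.99857
k=4 terminal: V=max(K-S,0) → 32.2049 20.3695 6.0400 0.0000 0.0000
k=3: j=0 S=61.8002 intr=26.5698 cont=26.4434 V=26.5698[EX]; j=1 S=74.8230 intr=13.5470 cont=13.4206 V=13.5470[EX]; j=2 S=90.5901 intr=0.0000 cont=3.1146 V=3.1146[hold]; j=3 S=109.6798 intr=0.0000 cont=0.0000 V=0.0000[hold]  S*(3)=74.8230
k=2: j=0 S=68.0005 intr=20.3695 cont=20.2430 V=20.3695[EX]; j=1 S=82.3300 intr=6.0400 cont=8.4898 V=8.4898[hold]; j=2 S=99.6790 intr=0.0000 cont=1.6061 V=1.6061[hold]  S*(2)=68.0005
k=1: j=0 S=74.8230 intr=13.5470 cont=14.6036 V=14.6036[hold]; j=1 S=90.5901 intr=0.0000 cont=5.1535 V=5.1535[hold]  S*(1)=-
k=0: j=0 S=82.3300 intr=6.0400 cont=10.0192 V=10.0192[hold]  S*(0)=-

price = 10.0192
boundary = - - 68.0005 74.8230
tree:
10.0192
14.6036 5.1535
20.3695 8.4898 1.6061
26.5698 13.5470 3.1146 0.0000
32.2049 20.3695 6.0400 0.0000 0.0000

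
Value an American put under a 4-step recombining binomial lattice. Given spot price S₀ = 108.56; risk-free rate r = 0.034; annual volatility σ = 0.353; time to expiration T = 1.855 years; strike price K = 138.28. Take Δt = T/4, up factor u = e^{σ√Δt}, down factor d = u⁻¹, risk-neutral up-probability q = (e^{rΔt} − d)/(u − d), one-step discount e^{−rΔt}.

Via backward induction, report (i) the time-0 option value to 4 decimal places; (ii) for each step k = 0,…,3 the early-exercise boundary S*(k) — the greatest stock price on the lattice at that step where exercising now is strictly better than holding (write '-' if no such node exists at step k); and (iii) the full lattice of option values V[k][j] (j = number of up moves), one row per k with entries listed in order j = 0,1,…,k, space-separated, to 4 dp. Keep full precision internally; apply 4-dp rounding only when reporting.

Δt=0.46375  u=1.27175  d=0.78632  q=0.47293  discount=0.98436
step 4 (expiry): payoffs max(K−S,0) = 96.7780 71.1573 29.7200 0.0000 0.0000
step 3: (k=3,j=0): S=52.7800, (K−S)⁺=85.5000, hold=83.3368 ⇒ V=85.5000 exercise | (k=3,j=1): S=85.3630, (K−S)⁺=52.9170, hold=50.7538 ⇒ V=52.9170 exercise | (k=3,j=2): S=138.0607, (K−S)⁺=0.2193, hold=15.4195 ⇒ V=15.4195 continue | (k=3,j=3): S=223.2905, (K−S)⁺=0.0000, hold=0.0000 ⇒ V=0.0000 continue  boundary S*=85.3630
step 2: (k=2,j=0): S=67.1227, (K−S)⁺=71.1573, hold=68.9940 ⇒ V=71.1573 exercise | (k=2,j=1): S=108.5600, (K−S)⁺=29.7200, hold=34.6329 ⇒ V=34.6329 continue | (k=2,j=2): S=175.5780, (K−S)⁺=0.0000, hold=8.0000 ⇒ V=8.0000 continue  boundary S*=67.1227
step 1: (k=1,j=0): S=85.3630, (K−S)⁺=52.9170, hold=53.0409 ⇒ V=53.0409 continue | (k=1,j=1): S=138.0607, (K−S)⁺=0.2193, hold=21.6927 ⇒ V=21.6927 continue  boundary S*=-
step 0: (k=0,j=0): S=108.5600, (K−S)⁺=29.7200, hold=37.6175 ⇒ V=37.6175 continue  boundary S*=-

price = 37.6175
boundary = - - 67.1227 85.3630
tree:
37.6175
53.0409 21.6927
71.1573 34.6329 8.0000
85.5000 52.9170 15.4195 0.0000
96.7780 71.1573 29.7200 0.0000 0.0000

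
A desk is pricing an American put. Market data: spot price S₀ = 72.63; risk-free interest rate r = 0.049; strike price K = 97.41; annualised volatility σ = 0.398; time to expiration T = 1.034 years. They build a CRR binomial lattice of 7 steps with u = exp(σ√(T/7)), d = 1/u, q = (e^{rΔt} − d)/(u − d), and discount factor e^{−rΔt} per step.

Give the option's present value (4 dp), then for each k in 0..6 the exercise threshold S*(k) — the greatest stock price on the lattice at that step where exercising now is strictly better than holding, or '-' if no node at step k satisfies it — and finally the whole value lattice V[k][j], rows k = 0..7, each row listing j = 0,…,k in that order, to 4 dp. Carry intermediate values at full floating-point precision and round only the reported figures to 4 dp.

Δt=0.14771, u=1.16529, d=0.85816, q=0.48549, disc=e^(-rΔt)=0.99279
k=7 terminal: V=max(K-S,0) → 72.5162 63.6070 51.5093 35.0819 12.7753 0.0000 0.0000 0.0000
k=6: j=0 S=29.0083 intr=68.4017 cont=67.6992 V=68.4017[EX]; j=1 S=39.3901 intr=58.0199 cont=57.3174 V=58.0199[EX]; j=2 S=53.4874 intr=43.9226 cont=43.2201 V=43.9226[EX]; j=3 S=72.6300 intr=24.7800 cont=24.0775 V=24.7800[EX]; j=4 S=98.6235 intr=0.0000 cont=6.5257 V=6.5257[hold]; j=5 S=133.9198 intr=0.0000 cont=0.0000 V=0.0000[hold]; j=6 S=181.8483 intr=0.0000 cont=0.0000 V=0.0000[hold]  S*(6)=72.6300
k=5: j=0 S=33.8030 intr=63.6070 cont=62.9045 V=63.6070[EX]; j=1 S=45.9007 intr=51.5093 cont=50.8068 V=51.5093[EX]; j=2 S=62.3281 intr=35.0819 cont=34.3794 V=35.0819[EX]; j=3 S=84.6347 intr=12.7753 cont=15.8030 V=15.8030[hold]; j=4 S=114.9245 intr=0.0000 cont=3.3334 V=3.3334[hold]; j=5 S=156.0548 intr=0.0000 cont=0.0000 V=0.0000[hold]  S*(5)=62.3281
k=4: j=0 S=39.3901 intr=58.0199 cont=57.3174 V=58.0199[EX]; j=1 S=53.4874 intr=43.9226 cont=43.2201 V=43.9226[EX]; j=2 S=72.6300 intr=24.7800 cont=25.5368 V=25.5368[hold]; j=3 S=98.6235 intr=0.0000 cont=9.6789 V=9.6789[hold]; j=4 S=133.9198 intr=0.0000 cont=1.7027 V=1.7027[hold]  S*(4)=53.4874
k=3: j=0 S=45.9007 intr=51.5093 cont=50.8068 V=51.5093[EX]; j=1 S=62.3281 intr=35.0819 cont=34.7442 V=35.0819[EX]; j=2 S=84.6347 intr=12.7753 cont=17.7093 V=17.7093[hold]; j=3 S=114.9245 intr=0.0000 cont=5.7647 V=5.7647[hold]  S*(3)=62.3281
k=2: j=0 S=53.4874 intr=43.9226 cont=43.2201 V=43.9226[EX]; j=1 S=72.6300 intr=24.7800 cont=26.4556 V=26.4556[hold]; j=2 S=98.6235 intr=0.0000 cont=11.8245 V=11.8245[hold]  S*(2)=53.4874
k=1: j=0 S=62.3281 intr=35.0819 cont=35.1870 V=35.1870[hold]; j=1 S=84.6347 intr=12.7753 cont=19.2128 V=19.2128[hold]  S*(1)=-
k=0: j=0 S=72.6300 intr=24.7800 cont=27.2340 V=27.2340[hold]  S*(0)=-

price = 27.2340
boundary = - - 53.4874 62.3281 53.4874 62.3281 72.6300
tree:
27.2340
35.1870 19.2128
43.9226 26.4556 11.8245
51.5093 35.0819 17.7093 5.7647
58.0199 43.9226 25.5368 9.6789 1.7027
63.6070 51.5093 35.0819 15.8030 3.3334 0.0000
68.4017 58.0199 43.9226 24.7800 6.5257 0.0000 0.0000
72.5162 63.6070 51.5093 35.0819 12.7753 0.0000 0.0000 0.0000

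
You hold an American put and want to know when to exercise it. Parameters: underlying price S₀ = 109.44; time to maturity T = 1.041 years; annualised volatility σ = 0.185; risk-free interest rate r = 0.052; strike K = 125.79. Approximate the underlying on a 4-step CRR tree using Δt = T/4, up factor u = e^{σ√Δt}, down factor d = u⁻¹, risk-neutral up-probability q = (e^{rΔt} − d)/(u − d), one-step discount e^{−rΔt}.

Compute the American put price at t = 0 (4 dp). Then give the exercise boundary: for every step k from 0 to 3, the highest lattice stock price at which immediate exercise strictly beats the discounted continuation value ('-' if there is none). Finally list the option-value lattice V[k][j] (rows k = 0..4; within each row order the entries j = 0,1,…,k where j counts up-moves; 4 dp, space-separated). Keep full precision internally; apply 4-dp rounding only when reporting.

price = 16.5639
boundary = - 99.5838 109.4400 99.5838
tree:
16.5639
26.2062 9.0382
35.1748 16.3500 3.2440
43.3356 26.2062 7.2828 0.0000
50.7615 35.1748 16.3500 0.0000 0.0000

Δt=0.26025  u=1.09897  d=0.90994  q=0.54850  discount=0.98656
step 4 (expiry): payoffs max(K−S,0) = 50.7615 35.1748 16.3500 0.0000 0.0000
step 3: (k=3,j=0): S=82.4544, (K−S)⁺=43.3356, hold=41.6448 ⇒ V=43.3356 exercise | (k=3,j=1): S=99.5838, (K−S)⁺=26.2062, hold=24.5154 ⇒ V=26.2062 exercise | (k=3,j=2): S=120.2717, (K−S)⁺=5.5183, hold=7.2828 ⇒ V=7.2828 continue | (k=3,j=3): S=145.2575, (K−S)⁺=0.0000, hold=0.0000 ⇒ V=0.0000 continue  boundary S*=99.5838
step 2: (k=2,j=0): S=90.6152, (K−S)⁺=35.1748, hold=33.4839 ⇒ V=35.1748 exercise | (k=2,j=1): S=109.4400, (K−S)⁺=16.3500, hold=15.6140 ⇒ V=16.3500 exercise | (k=2,j=2): S=132.1755, (K−S)⁺=0.0000, hold=3.2440 ⇒ V=3.2440 continue  boundary S*=109.4400
step 1: (k=1,j=0): S=99.5838, (K−S)⁺=26.2062, hold=24.5154 ⇒ V=26.2062 exercise | (k=1,j=1): S=120.2717, (K−S)⁺=5.5183, hold=9.0382 ⇒ V=9.0382 continue  boundary S*=99.5838
step 0: (k=0,j=0): S=109.4400, (K−S)⁺=16.3500, hold=16.5639 ⇒ V=16.5639 continue  boundary S*=-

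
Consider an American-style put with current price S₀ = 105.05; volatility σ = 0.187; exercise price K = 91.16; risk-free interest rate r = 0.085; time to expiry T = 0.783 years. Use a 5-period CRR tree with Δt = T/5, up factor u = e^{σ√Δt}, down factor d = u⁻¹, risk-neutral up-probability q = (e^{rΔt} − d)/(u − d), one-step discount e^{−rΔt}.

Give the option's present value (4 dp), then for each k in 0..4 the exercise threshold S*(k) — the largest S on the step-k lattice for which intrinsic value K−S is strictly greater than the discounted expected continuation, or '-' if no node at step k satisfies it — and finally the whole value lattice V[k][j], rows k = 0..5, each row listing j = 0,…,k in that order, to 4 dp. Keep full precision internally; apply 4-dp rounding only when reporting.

price = 0.9193
boundary = - - - - 78.1346
tree:
0.9193
1.8777 0.2236
3.7383 0.5293 0.0000
7.1761 1.2531 0.0000 0.0000
13.0254 2.9668 0.0000 0.0000 0.0000
18.5987 7.0241 0.0000 0.0000 0.0000 0.0000

params: Δt=0.15660 u=1.07681 d=0.92867 q=0.57196 e^(-rΔt)=0.98678
t_5 payoffs: 18.5987 7.0241 0.0000 0.0000 0.0000 0.0000
t_4: node(4,0) S=78.1346 payoff=13.0254 vs cont=11.8200 → 13.0254 [stop]  node(4,1) S=90.5982 payoff=0.5618 vs cont=2.9668 → 2.9668 [wait]  node(4,2) S=105.0500 payoff=0.0000 vs cont=0.0000 → 0.0000 [wait]  node(4,3) S=121.8071 payoff=0.0000 vs cont=0.0000 → 0.0000 [wait]  node(4,4) S=141.2371 payoff=0.0000 vs cont=0.0000 → 0.0000 [wait]  ⇒ S*(4)=78.1346
t_3: node(3,0) S=84.1359 payoff=7.0241 vs cont=7.1761 → 7.1761 [wait]  node(3,1) S=97.5569 payoff=0.0000 vs cont=1.2531 → 1.2531 [wait]  node(3,2) S=113.1187 payoff=0.0000 vs cont=0.0000 → 0.0000 [wait]  node(3,3) S=131.1628 payoff=0.0000 vs cont=0.0000 → 0.0000 [wait]  ⇒ S*(3)=-
t_2: node(2,0) S=90.5982 payoff=0.5618 vs cont=3.7383 → 3.7383 [wait]  node(2,1) S=105.0500 payoff=0.0000 vs cont=0.5293 → 0.5293 [wait]  node(2,2) S=121.8071 payoff=0.0000 vs cont=0.0000 → 0.0000 [wait]  ⇒ S*(2)=-
t_1: node(1,0) S=97.5569 payoff=0.0000 vs cont=1.8777 → 1.8777 [wait]  node(1,1) S=113.1187 payoff=0.0000 vs cont=0.2236 → 0.2236 [wait]  ⇒ S*(1)=-
t_0: node(0,0) S=105.0500 payoff=0.0000 vs cont=0.9193 → 0.9193 [wait]  ⇒ S*(0)=-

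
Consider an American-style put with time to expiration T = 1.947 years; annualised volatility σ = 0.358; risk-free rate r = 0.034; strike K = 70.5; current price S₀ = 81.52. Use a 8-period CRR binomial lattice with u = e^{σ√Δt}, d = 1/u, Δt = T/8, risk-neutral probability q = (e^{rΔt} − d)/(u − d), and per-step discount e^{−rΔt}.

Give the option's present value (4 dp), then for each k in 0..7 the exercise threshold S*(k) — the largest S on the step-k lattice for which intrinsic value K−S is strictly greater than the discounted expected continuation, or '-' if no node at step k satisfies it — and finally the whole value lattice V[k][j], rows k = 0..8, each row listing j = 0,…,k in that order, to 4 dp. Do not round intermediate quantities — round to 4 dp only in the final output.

Δt=0.24338, u=1.19317, d=0.83810, q=0.47936, disc=e^(-rΔt)=0.99176
k=8 terminal: V=max(K-S,0) → 50.6550 42.2477 30.2786 13.2388 0.0000 0.0000 0.0000 0.0000 0.0000
k=7: j=0 S=23.6784 intr=46.8216 cont=46.2407 V=46.8216[EX]; j=1 S=33.7097 intr=36.7903 cont=36.2093 V=36.7903[EX]; j=2 S=47.9909 intr=22.5091 cont=21.9281 V=22.5091[EX]; j=3 S=68.3223 intr=2.1777 cont=6.8358 V=6.8358[hold]; j=4 S=97.2671 intr=0.0000 cont=0.0000 V=0.0000[hold]; j=5 S=138.4744 intr=0.0000 cont=0.0000 V=0.0000[hold]; j=6 S=197.1392 intr=0.0000 cont=0.0000 V=0.0000[hold]; j=7 S=280.6574 intr=0.0000 cont=0.0000 V=0.0000[hold]  S*(7)=47.9909
k=6: j=0 S=28.2523 intr=42.2477 cont=41.6667 V=42.2477[EX]; j=1 S=40.2214 intr=30.2786 cont=29.6976 V=30.2786[EX]; j=2 S=57.2612 intr=13.2388 cont=14.8723 V=14.8723[hold]; j=3 S=81.5200 intr=0.0000 cont=3.5296 V=3.5296[hold]; j=4 S=116.0560 intr=0.0000 cont=0.0000 V=0.0000[hold]; j=5 S=165.2233 intr=0.0000 cont=0.0000 V=0.0000[hold]; j=6 S=235.2203 intr=0.0000 cont=0.0000 V=0.0000[hold]  S*(6)=40.2214
k=5: j=0 S=33.7097 intr=36.7903 cont=36.2093 V=36.7903[EX]; j=1 S=47.9909 intr=22.5091 cont=22.7047 V=22.7047[hold]; j=2 S=68.3223 intr=2.1777 cont=9.3573 V=9.3573[hold]; j=3 S=97.2671 intr=0.0000 cont=1.8225 V=1.8225[hold]; j=4 S=138.4744 intr=0.0000 cont=0.0000 V=0.0000[hold]; j=5 S=197.1392 intr=0.0000 cont=0.0000 V=0.0000[hold]  S*(5)=33.7097
k=4: j=0 S=40.2214 intr=30.2786 cont=29.7907 V=30.2786[EX]; j=1 S=57.2612 intr=13.2388 cont=16.1721 V=16.1721[hold]; j=2 S=81.5200 intr=0.0000 cont=5.6981 V=5.6981[hold]; j=3 S=116.0560 intr=0.0000 cont=0.9411 V=0.9411[hold]; j=4 S=165.2233 intr=0.0000 cont=0.0000 V=0.0000[hold]  S*(4)=40.2214
k=3: j=0 S=47.9909 intr=22.5091 cont=23.3227 V=23.3227[hold]; j=1 S=68.3223 intr=2.1777 cont=11.0593 V=11.0593[hold]; j=2 S=97.2671 intr=0.0000 cont=3.3896 V=3.3896[hold]; j=3 S=138.4744 intr=0.0000 cont=0.4859 V=0.4859[hold]  S*(3)=-
k=2: j=0 S=57.2612 intr=13.2388 cont=17.3003 V=17.3003[hold]; j=1 S=81.5200 intr=0.0000 cont=7.3219 V=7.3219[hold]; j=2 S=116.0560 intr=0.0000 cont=1.9812 V=1.9812[hold]  S*(2)=-
k=1: j=0 S=68.3223 intr=2.1777 cont=12.4139 V=12.4139[hold]; j=1 S=97.2671 intr=0.0000 cont=4.7225 V=4.7225[hold]  S*(1)=-
k=0: j=0 S=81.5200 intr=0.0000 cont=8.6550 V=8.6550[hold]  S*(0)=-

price = 8.6550
boundary = - - - - 40.2214 33.7097 40.2214 47.9909
tree:
8.6550
12.4139 4.7225
17.3003 7.3219 1.9812
23.3227 11.0593 3.3896 0.4859
30.2786 16.1721 5.6981 0.9411 0.0000
36.7903 22.7047 9.3573 1.8225 0.0000 0.0000
42.2477 30.2786 14.8723 3.5296 0.0000 0.0000 0.0000
46.8216 36.7903 22.5091 6.8358 0.0000 0.0000 0.0000 0.0000
50.6550 42.2477 30.2786 13.2388 0.0000 0.0000 0.0000 0.0000 0.0000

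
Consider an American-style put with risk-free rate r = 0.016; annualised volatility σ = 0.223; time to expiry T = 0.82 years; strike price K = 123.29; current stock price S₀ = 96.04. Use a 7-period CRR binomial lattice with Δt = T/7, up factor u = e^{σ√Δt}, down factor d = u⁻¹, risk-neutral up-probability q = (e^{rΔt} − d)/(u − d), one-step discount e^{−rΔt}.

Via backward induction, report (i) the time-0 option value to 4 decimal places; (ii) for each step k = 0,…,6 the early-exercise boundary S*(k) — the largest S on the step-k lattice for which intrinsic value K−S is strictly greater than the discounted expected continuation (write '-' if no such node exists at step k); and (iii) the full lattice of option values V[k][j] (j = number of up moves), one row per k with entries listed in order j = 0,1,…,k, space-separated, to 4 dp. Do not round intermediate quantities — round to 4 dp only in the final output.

price = 27.6331
boundary = - 88.9826 82.4437 88.9826 96.0400 103.6572 111.8785
tree:
27.6331
34.3074 20.8801
40.8463 27.3108 14.3516
46.9046 34.3074 20.2253 8.3707
52.5177 40.8463 27.2500 13.0840 3.5594
57.7184 46.9046 34.3074 19.6328 6.4045 0.6495
62.5368 52.5177 40.8463 27.2500 11.4115 1.2839 0.0000
67.0012 57.7184 46.9046 34.3074 19.6328 2.5381 0.0000 0.0000

params: Δt=0.11714 u=1.07931 d=0.92652 q=0.49321 e^(-rΔt)=0.99813
t_7 payoffs: 67.0012 57.7184 46.9046 34.3074 19.6328 2.5381 0.0000 0.0000
t_6: node(6,0) S=60.7532 payoff=62.5368 vs cont=62.3060 → 62.5368 [stop]  node(6,1) S=70.7723 payoff=52.5177 vs cont=52.2868 → 52.5177 [stop]  node(6,2) S=82.4437 payoff=40.8463 vs cont=40.6154 → 40.8463 [stop]  node(6,3) S=96.0400 payoff=27.2500 vs cont=27.0191 → 27.2500 [stop]  node(6,4) S=111.8785 payoff=11.4115 vs cont=11.1806 → 11.4115 [stop]  node(6,5) S=130.3290 payoff=0.0000 vs cont=1.2839 → 1.2839 [wait]  node(6,6) S=151.8223 payoff=0.0000 vs cont=0.0000 → 0.0000 [wait]  ⇒ S*(6)=111.8785
t_5: node(5,0) S=65.5716 payoff=57.7184 vs cont=57.4875 → 57.7184 [stop]  node(5,1) S=76.3854 payoff=46.9046 vs cont=46.6737 → 46.9046 [stop]  node(5,2) S=88.9826 payoff=34.3074 vs cont=34.0766 → 34.3074 [stop]  node(5,3) S=103.6572 payoff=19.6328 vs cont=19.4020 → 19.6328 [stop]  node(5,4) S=120.7519 payoff=2.5381 vs cont=6.4045 → 6.4045 [wait]  node(5,5) S=140.6657 payoff=0.0000 vs cont=0.6495 → 0.6495 [wait]  ⇒ S*(5)=103.6572
t_4: node(4,0) S=70.7723 payoff=52.5177 vs cont=52.2868 → 52.5177 [stop]  node(4,1) S=82.4437 payoff=40.8463 vs cont=40.6154 → 40.8463 [stop]  node(4,2) S=96.0400 payoff=27.2500 vs cont=27.0191 → 27.2500 [stop]  node(4,3) S=111.8785 payoff=11.4115 vs cont=13.0840 → 13.0840 [wait]  node(4,4) S=130.3290 payoff=0.0000 vs cont=3.5594 → 3.5594 [wait]  ⇒ S*(4)=96.0400
t_3: node(3,0) S=76.3854 payoff=46.9046 vs cont=46.6737 → 46.9046 [stop]  node(3,1) S=88.9826 payoff=34.3074 vs cont=34.0766 → 34.3074 [stop]  node(3,2) S=103.6572 payoff=19.6328 vs cont=20.2253 → 20.2253 [wait]  node(3,3) S=120.7519 payoff=2.5381 vs cont=8.3707 → 8.3707 [wait]  ⇒ S*(3)=88.9826
t_2: node(2,0) S=82.4437 payoff=40.8463 vs cont=40.6154 → 40.8463 [stop]  node(2,1) S=96.0400 payoff=27.2500 vs cont=27.3108 → 27.3108 [wait]  node(2,2) S=111.8785 payoff=11.4115 vs cont=14.3516 → 14.3516 [wait]  ⇒ S*(2)=82.4437
t_1: node(1,0) S=88.9826 payoff=34.3074 vs cont=34.1065 → 34.3074 [stop]  node(1,1) S=103.6572 payoff=19.6328 vs cont=20.8801 → 20.8801 [wait]  ⇒ S*(1)=88.9826
t_0: node(0,0) S=96.0400 payoff=27.2500 vs cont=27.6331 → 27.6331 [wait]  ⇒ S*(0)=-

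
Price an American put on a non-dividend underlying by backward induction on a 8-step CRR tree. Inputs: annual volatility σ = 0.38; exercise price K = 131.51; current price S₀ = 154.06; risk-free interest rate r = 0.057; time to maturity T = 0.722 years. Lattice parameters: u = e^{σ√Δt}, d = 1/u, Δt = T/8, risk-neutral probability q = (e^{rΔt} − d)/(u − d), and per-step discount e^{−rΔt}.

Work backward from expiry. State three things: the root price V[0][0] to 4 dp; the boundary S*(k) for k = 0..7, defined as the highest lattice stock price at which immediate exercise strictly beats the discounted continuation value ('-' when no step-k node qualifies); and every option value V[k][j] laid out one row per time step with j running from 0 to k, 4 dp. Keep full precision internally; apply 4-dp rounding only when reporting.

params: Δt=0.09025 u=1.12093 d=0.89212 q=0.49403 e^(-rΔt)=0.99487
t_8 payoffs: 69.6993 53.8459 33.9264 8.8979 0.0000 0.0000 0.0000 0.0000 0.0000
t_7: node(7,0) S=69.2854 payoff=62.2246 vs cont=61.5498 → 62.2246 [stop]  node(7,1) S=87.0560 payoff=44.4540 vs cont=43.7793 → 44.4540 [stop]  node(7,2) S=109.3843 payoff=22.1257 vs cont=21.4509 → 22.1257 [stop]  node(7,3) S=137.4395 payoff=0.0000 vs cont=4.4790 → 4.4790 [wait]  node(7,4) S=172.6904 payoff=0.0000 vs cont=0.0000 → 0.0000 [wait]  node(7,5) S=216.9825 payoff=0.0000 vs cont=0.0000 → 0.0000 [wait]  node(7,6) S=272.6348 payoff=0.0000 vs cont=0.0000 → 0.0000 [wait]  node(7,7) S=342.5610 payoff=0.0000 vs cont=0.0000 → 0.0000 [wait]  ⇒ S*(7)=109.3843
t_6: node(6,0) S=77.6641 payoff=53.8459 vs cont=53.1711 → 53.8459 [stop]  node(6,1) S=97.5836 payoff=33.9264 vs cont=33.2516 → 33.9264 [stop]  node(6,2) S=122.6121 payoff=8.8979 vs cont=13.3388 → 13.3388 [wait]  node(6,3) S=154.0600 payoff=0.0000 vs cont=2.2546 → 2.2546 [wait]  node(6,4) S=193.5738 payoff=0.0000 vs cont=0.0000 → 0.0000 [wait]  node(6,5) S=243.2221 payoff=0.0000 vs cont=0.0000 → 0.0000 [wait]  node(6,6) S=305.6044 payoff=0.0000 vs cont=0.0000 → 0.0000 [wait]  ⇒ S*(6)=97.5836
t_5: node(5,0) S=87.0560 payoff=44.4540 vs cont=43.7793 → 44.4540 [stop]  node(5,1) S=109.3843 payoff=22.1257 vs cont=23.6336 → 23.6336 [wait]  node(5,2) S=137.4395 payoff=0.0000 vs cont=7.8225 → 7.8225 [wait]  node(5,3) S=172.6904 payoff=0.0000 vs cont=1.1349 → 1.1349 [wait]  node(5,4) S=216.9825 payoff=0.0000 vs cont=0.0000 → 0.0000 [wait]  node(5,5) S=272.6348 payoff=0.0000 vs cont=0.0000 → 0.0000 [wait]  ⇒ S*(5)=87.0560
t_4: node(4,0) S=97.5836 payoff=33.9264 vs cont=33.9928 → 33.9928 [wait]  node(4,1) S=122.6121 payoff=8.8979 vs cont=15.7413 → 15.7413 [wait]  node(4,2) S=154.0600 payoff=0.0000 vs cont=4.4954 → 4.4954 [wait]  node(4,3) S=193.5738 payoff=0.0000 vs cont=0.5713 → 0.5713 [wait]  node(4,4) S=243.2221 payoff=0.0000 vs cont=0.0000 → 0.0000 [wait]  ⇒ S*(4)=-
t_3: node(3,0) S=109.3843 payoff=22.1257 vs cont=24.8478 → 24.8478 [wait]  node(3,1) S=137.4395 payoff=0.0000 vs cont=10.1332 → 10.1332 [wait]  node(3,2) S=172.6904 payoff=0.0000 vs cont=2.5437 → 2.5437 [wait]  node(3,3) S=216.9825 payoff=0.0000 vs cont=0.2876 → 0.2876 [wait]  ⇒ S*(3)=-
t_2: node(2,0) S=122.6121 payoff=8.8979 vs cont=17.4881 → 17.4881 [wait]  node(2,1) S=154.0600 payoff=0.0000 vs cont=6.3510 → 6.3510 [wait]  node(2,2) S=193.5738 payoff=0.0000 vs cont=1.4217 → 1.4217 [wait]  ⇒ S*(2)=-
t_1: node(1,0) S=137.4395 payoff=0.0000 vs cont=11.9245 → 11.9245 [wait]  node(1,1) S=172.6904 payoff=0.0000 vs cont=3.8957 → 3.8957 [wait]  ⇒ S*(1)=-
t_0: node(0,0) S=154.0600 payoff=0.0000 vs cont=7.9172 → 7.9172 [wait]  ⇒ S*(0)=-

price = 7.9172
boundary = - - - - - 87.0560 97.5836 109.3843
tree:
7.9172
11.9245 3.8957
17.4881 6.3510 1.4217
24.8478 10.1332 2.5437 0.2876
33.9928 15.7413 4.4954 0.5713 0.0000
44.4540 23.6336 7.8225 1.1349 0.0000 0.0000
53.8459 33.9264 13.3388 2.2546 0.0000 0.0000 0.0000
62.2246 44.4540 22.1257 4.4790 0.0000 0.0000 0.0000 0.0000
69.6993 53.8459 33.9264 8.8979 0.0000 0.0000 0.0000 0.0000 0.0000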